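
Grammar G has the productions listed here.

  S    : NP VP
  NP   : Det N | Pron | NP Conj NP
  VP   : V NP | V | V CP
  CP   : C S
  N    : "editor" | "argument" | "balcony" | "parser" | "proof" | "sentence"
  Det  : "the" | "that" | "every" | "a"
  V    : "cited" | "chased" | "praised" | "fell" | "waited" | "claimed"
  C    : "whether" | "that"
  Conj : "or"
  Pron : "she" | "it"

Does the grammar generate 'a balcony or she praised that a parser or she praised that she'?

Ungrammatical

For S → NP VP, every NP-prefix leaves a non-VP remainder: after 'a balcony' the remainder is not a VP; after 'a balcony or she' the remainder is not a VP.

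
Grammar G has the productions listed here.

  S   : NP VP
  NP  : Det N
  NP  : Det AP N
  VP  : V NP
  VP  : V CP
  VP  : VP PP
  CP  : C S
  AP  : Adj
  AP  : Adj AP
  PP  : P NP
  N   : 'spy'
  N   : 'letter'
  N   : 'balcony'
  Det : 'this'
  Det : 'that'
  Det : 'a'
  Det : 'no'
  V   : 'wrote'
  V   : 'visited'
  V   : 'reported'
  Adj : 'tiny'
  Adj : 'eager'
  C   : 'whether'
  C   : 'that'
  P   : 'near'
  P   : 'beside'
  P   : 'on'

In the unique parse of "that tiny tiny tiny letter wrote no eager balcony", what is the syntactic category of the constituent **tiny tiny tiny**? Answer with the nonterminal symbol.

AP

[S [NP [Det that] [AP [Adj tiny] [AP [Adj tiny] [AP [Adj tiny]]]] [N letter]] [VP [V wrote] [NP [Det no] [AP [Adj eager]] [N balcony]]]]
The span 'tiny tiny tiny' is the AP node built by AP → Adj AP.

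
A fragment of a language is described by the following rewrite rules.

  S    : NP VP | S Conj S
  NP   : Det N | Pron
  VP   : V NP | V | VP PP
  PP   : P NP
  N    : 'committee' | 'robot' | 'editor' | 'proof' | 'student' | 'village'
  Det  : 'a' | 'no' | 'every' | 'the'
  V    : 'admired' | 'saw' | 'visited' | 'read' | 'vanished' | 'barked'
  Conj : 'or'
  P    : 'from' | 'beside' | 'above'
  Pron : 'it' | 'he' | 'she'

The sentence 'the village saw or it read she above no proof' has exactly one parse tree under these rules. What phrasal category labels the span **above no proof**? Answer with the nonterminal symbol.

S
  S
    NP
      Det: the
      N: village
    VP
      V: saw
  Conj: or
  S
    NP
      Pron: it
    VP
      VP
        V: read
        NP
          Pron: she
      PP
        P: above
        NP
          Det: no
          N: proof
The span 'above no proof' is the PP node built by PP → P NP.

PP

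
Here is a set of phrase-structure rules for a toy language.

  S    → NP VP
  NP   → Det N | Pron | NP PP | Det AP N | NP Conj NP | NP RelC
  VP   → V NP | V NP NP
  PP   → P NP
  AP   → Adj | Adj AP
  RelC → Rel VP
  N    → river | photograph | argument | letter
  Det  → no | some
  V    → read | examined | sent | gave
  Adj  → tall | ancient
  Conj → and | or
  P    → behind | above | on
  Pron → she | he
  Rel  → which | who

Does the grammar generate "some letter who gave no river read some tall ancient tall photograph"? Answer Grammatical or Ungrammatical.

S
  NP
    NP
      Det: some
      N: letter
    RelC
      Rel: who
      VP
        V: gave
        NP
          Det: no
          N: river
  VP
    V: read
    NP
      Det: some
      AP
        Adj: tall
        AP
          Adj: ancient
          AP
            Adj: tall
      N: photograph
The bracketing above is licensed at every node by one of the given productions, with S at the root.

Grammatical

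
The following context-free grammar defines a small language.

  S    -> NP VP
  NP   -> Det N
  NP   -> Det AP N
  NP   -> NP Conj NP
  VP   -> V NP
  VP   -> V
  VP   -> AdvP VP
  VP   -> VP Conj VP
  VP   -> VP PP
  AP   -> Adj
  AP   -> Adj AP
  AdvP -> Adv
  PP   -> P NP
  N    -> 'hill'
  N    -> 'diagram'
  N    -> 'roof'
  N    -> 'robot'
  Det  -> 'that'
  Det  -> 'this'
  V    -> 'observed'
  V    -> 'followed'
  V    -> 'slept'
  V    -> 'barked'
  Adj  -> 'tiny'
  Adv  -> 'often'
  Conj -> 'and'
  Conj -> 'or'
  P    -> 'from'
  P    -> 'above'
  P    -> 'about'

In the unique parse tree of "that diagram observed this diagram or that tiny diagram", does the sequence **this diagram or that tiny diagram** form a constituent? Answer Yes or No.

[S [NP [Det that] [N diagram]] [VP [V observed] [NP [NP [Det this] [N diagram]] [Conj or] [NP [Det that] [AP [Adj tiny]] [N diagram]]]]]
The words 'this diagram or that tiny diagram' are exhaustively dominated by a single NP node (built by NP → NP Conj NP), so they form a constituent.

Yes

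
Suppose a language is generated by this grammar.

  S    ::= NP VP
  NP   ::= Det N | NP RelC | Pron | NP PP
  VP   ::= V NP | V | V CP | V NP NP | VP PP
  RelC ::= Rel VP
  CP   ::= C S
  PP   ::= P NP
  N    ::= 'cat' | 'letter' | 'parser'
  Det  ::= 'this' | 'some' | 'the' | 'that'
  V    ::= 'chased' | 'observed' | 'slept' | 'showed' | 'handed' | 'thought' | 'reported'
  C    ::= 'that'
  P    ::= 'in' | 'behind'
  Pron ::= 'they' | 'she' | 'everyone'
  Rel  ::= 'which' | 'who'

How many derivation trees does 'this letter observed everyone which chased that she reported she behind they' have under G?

7

Two of the 7 distinct bracketings:
[S [NP [Det this] [N letter]] [VP [V observed] [NP [NP [Pron everyone]] [RelC [Rel which] [VP [V chased] [CP [C that] [S [NP [Pron she]] [VP [V reported] [NP [NP [Pron she]] [PP [P behind] [NP [Pron they]]]]]]]]]]]]
[S [NP [Det this] [N letter]] [VP [V observed] [NP [NP [Pron everyone]] [RelC [Rel which] [VP [V chased] [CP [C that] [S [NP [Pron she]] [VP [VP [V reported] [NP [Pron she]]] [PP [P behind] [NP [Pron they]]]]]]]]]]]
The difference turns on whether NP → NP PP is used at the relevant span, versus an alternative expansion of NP.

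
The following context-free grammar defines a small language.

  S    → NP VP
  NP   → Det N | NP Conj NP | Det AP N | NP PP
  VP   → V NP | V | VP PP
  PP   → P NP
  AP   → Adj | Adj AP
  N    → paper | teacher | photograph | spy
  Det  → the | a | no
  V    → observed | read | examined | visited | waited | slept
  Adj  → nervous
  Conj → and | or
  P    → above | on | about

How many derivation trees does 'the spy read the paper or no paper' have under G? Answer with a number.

1

[S [NP [Det the] [N spy]] [VP [V read] [NP [NP [Det the] [N paper]] [Conj or] [NP [Det no] [N paper]]]]]
No rule offers an alternative attachment or grouping for any span, so this is the only derivation.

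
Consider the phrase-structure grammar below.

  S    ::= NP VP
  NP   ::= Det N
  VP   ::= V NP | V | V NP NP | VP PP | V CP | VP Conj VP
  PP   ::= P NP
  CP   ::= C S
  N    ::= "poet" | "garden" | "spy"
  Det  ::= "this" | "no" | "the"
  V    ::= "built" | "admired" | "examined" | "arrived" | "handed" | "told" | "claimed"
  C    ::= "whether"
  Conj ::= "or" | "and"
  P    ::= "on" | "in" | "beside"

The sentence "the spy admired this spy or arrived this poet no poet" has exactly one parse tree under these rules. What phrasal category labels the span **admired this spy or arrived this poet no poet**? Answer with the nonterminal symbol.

VP

[S [NP [Det the] [N spy]] [VP [VP [V admired] [NP [Det this] [N spy]]] [Conj or] [VP [V arrived] [NP [Det this] [N poet]] [NP [Det no] [N poet]]]]]
The span 'admired this spy or arrived this poet no poet' is the VP node built by VP → VP Conj VP.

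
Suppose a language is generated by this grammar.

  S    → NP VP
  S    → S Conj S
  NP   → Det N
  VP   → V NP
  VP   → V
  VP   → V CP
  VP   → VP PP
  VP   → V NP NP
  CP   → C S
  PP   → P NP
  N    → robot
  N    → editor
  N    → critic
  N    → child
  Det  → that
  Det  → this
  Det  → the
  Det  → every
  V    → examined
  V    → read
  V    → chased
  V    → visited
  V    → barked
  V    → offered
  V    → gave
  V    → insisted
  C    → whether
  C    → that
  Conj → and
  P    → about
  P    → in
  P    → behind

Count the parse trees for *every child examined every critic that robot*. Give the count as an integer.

[S [NP [Det every] [N child]] [VP [V examined] [NP [Det every] [N critic]] [NP [Det that] [N robot]]]]
No rule offers an alternative attachment or grouping for any span, so this is the only derivation.

1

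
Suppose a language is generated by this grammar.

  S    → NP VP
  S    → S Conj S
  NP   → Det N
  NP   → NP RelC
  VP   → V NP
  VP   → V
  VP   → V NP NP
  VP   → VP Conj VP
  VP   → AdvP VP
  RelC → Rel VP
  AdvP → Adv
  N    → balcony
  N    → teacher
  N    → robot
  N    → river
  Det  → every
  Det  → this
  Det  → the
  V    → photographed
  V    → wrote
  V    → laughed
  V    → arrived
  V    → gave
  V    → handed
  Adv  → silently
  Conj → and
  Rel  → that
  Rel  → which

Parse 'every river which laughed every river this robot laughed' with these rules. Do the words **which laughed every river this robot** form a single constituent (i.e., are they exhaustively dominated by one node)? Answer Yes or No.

Yes

[S [NP [NP [Det every] [N river]] [RelC [Rel which] [VP [V laughed] [NP [Det every] [N river]] [NP [Det this] [N robot]]]]] [VP [V laughed]]]
The words 'which laughed every river this robot' are exhaustively dominated by a single RelC node (built by RelC → Rel VP), so they form a constituent.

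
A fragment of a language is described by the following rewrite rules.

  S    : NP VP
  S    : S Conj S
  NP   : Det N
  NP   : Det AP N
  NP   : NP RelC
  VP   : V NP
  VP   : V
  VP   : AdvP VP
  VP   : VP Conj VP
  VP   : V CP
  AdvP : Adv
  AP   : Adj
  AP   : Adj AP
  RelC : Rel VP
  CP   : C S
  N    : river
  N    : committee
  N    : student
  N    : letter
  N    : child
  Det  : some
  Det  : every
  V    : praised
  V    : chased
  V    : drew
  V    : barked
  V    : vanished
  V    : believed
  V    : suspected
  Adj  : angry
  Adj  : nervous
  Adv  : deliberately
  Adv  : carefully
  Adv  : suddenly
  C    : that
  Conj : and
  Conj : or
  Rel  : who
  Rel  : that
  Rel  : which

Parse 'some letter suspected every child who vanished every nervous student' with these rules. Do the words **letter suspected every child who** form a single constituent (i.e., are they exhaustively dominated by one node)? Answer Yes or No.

[S [NP [Det some] [N letter]] [VP [V suspected] [NP [NP [Det every] [N child]] [RelC [Rel who] [VP [V vanished] [NP [Det every] [AP [Adj nervous]] [N student]]]]]]]
The smallest constituent containing 'letter suspected every child who' is the S spanning 'some letter suspected every child who vanished every nervous student'; no single node in the tree dominates exactly the given words.

No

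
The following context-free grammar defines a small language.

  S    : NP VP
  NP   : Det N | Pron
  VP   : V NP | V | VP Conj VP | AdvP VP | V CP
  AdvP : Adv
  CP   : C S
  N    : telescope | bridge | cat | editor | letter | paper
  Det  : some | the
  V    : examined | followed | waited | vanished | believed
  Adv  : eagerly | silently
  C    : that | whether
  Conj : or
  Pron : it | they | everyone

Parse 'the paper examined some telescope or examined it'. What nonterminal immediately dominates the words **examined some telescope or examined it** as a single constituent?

S
  NP
    Det: the
    N: paper
  VP
    VP
      V: examined
      NP
        Det: some
        N: telescope
    Conj: or
    VP
      V: examined
      NP
        Pron: it
The span 'examined some telescope or examined it' is the VP node built by VP → VP Conj VP.

VP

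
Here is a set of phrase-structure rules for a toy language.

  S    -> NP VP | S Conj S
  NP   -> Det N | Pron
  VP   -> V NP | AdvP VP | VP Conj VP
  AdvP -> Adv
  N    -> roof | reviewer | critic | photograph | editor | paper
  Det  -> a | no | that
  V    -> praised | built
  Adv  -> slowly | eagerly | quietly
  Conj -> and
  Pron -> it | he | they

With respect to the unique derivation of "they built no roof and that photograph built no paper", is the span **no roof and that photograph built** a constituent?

[S [S [NP [Pron they]] [VP [V built] [NP [Det no] [N roof]]]] [Conj and] [S [NP [Det that] [N photograph]] [VP [V built] [NP [Det no] [N paper]]]]]
The smallest constituent containing 'no roof and that photograph built' is the S spanning 'they built no roof and that photograph built no paper'; no single node in the tree dominates exactly the given words.

No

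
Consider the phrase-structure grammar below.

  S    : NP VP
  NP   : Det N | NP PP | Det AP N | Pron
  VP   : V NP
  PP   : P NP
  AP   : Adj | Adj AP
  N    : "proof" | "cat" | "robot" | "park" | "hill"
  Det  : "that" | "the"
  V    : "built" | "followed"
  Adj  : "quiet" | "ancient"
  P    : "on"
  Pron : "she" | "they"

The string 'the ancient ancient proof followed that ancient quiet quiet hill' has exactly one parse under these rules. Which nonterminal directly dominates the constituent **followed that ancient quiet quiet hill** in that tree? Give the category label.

S

[S [NP [Det the] [AP [Adj ancient] [AP [Adj ancient]]] [N proof]] [VP [V followed] [NP [Det that] [AP [Adj ancient] [AP [Adj quiet] [AP [Adj quiet]]]] [N hill]]]]
The span 'followed that ancient quiet quiet hill' is the VP node built by VP → V NP.
Its mother is the S built by S → NP VP.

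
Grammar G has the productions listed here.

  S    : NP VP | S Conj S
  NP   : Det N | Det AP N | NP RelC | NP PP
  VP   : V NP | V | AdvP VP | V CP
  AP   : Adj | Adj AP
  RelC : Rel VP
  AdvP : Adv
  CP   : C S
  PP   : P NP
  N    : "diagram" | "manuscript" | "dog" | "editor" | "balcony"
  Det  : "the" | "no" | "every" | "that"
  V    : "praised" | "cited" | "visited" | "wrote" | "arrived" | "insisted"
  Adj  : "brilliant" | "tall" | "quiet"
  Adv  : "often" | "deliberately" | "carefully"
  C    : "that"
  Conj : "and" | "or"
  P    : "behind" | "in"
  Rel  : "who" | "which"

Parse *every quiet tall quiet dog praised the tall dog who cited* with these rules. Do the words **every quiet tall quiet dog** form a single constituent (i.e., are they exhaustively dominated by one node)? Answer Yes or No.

Yes

[S [NP [Det every] [AP [Adj quiet] [AP [Adj tall] [AP [Adj quiet]]]] [N dog]] [VP [V praised] [NP [NP [Det the] [AP [Adj tall]] [N dog]] [RelC [Rel who] [VP [V cited]]]]]]
The words 'every quiet tall quiet dog' are exhaustively dominated by a single NP node (built by NP → Det AP N), so they form a constituent.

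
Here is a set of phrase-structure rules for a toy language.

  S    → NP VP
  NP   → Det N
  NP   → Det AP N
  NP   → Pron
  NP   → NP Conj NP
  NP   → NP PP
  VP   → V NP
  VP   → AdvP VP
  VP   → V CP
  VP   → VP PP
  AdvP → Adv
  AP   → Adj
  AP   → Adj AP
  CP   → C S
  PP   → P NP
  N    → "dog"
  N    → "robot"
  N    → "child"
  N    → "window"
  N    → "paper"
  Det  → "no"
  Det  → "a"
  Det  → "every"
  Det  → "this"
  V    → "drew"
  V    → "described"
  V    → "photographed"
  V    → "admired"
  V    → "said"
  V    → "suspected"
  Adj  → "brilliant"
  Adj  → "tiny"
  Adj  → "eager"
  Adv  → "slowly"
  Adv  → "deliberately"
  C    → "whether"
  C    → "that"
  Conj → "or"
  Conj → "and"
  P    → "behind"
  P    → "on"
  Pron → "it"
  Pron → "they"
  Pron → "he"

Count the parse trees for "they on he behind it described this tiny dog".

2

The two bracketings:
[S [NP [NP [Pron they]] [PP [P on] [NP [NP [Pron he]] [PP [P behind] [NP [Pron it]]]]]] [VP [V described] [NP [Det this] [AP [Adj tiny]] [N dog]]]]
[S [NP [NP [NP [Pron they]] [PP [P on] [NP [Pron he]]]] [PP [P behind] [NP [Pron it]]]] [VP [V described] [NP [Det this] [AP [Adj tiny]] [N dog]]]]
The trees differ in how a recursive rule is bracketed over the same span.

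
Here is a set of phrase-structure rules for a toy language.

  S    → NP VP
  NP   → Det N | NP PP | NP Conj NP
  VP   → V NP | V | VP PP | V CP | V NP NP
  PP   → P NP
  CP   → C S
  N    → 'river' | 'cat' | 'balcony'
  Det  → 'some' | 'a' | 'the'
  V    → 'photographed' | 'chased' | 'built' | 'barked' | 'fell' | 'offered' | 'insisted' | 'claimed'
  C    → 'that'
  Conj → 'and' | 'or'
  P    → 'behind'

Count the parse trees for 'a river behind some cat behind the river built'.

2

The two bracketings:
[S [NP [NP [Det a] [N river]] [PP [P behind] [NP [NP [Det some] [N cat]] [PP [P behind] [NP [Det the] [N river]]]]]] [VP [V built]]]
[S [NP [NP [NP [Det a] [N river]] [PP [P behind] [NP [Det some] [N cat]]]] [PP [P behind] [NP [Det the] [N river]]]] [VP [V built]]]
The trees differ in how a recursive rule is bracketed over the same span.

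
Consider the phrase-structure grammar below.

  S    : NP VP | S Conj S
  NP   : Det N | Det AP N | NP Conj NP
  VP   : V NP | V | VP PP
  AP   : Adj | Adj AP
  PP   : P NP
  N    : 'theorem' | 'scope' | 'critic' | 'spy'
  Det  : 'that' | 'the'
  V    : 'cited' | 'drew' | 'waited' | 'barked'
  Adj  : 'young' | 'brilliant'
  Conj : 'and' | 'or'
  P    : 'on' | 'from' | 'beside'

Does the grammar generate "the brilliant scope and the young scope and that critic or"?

Ungrammatical

For S → NP VP, every NP-prefix leaves a non-VP remainder: after 'the brilliant scope' the remainder is not a VP; after 'the brilliant scope and the young scope' the remainder is not a VP; after 'the brilliant scope and the young scope and that critic' the remainder is not a VP. The alternative S rule S → S Conj S likewise has no satisfying split.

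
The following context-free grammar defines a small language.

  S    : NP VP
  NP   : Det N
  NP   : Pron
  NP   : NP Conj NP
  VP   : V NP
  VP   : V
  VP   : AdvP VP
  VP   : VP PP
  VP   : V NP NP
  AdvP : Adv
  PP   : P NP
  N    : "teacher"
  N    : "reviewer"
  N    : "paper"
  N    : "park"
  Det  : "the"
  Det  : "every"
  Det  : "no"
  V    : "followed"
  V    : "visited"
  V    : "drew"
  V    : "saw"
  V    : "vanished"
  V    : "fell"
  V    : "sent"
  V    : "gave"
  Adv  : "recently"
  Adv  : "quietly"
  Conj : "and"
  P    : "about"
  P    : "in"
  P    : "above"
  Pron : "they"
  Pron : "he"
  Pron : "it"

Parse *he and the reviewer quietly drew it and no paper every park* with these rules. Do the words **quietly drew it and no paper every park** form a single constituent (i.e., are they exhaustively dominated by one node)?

Yes

[S [NP [NP [Pron he]] [Conj and] [NP [Det the] [N reviewer]]] [VP [AdvP [Adv quietly]] [VP [V drew] [NP [NP [Pron it]] [Conj and] [NP [Det no] [N paper]]] [NP [Det every] [N park]]]]]
The words 'quietly drew it and no paper every park' are exhaustively dominated by a single VP node (built by VP → AdvP VP), so they form a constituent.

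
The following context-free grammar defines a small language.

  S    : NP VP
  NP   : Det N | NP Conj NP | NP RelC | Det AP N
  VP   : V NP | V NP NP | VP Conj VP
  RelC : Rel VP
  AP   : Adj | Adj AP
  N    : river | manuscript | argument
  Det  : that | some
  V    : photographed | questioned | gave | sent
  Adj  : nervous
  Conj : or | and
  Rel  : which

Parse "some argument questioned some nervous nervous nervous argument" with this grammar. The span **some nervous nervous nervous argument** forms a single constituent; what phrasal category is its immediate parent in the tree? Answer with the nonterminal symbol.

[S [NP [Det some] [N argument]] [VP [V questioned] [NP [Det some] [AP [Adj nervous] [AP [Adj nervous] [AP [Adj nervous]]]] [N argument]]]]
The span 'some nervous nervous nervous argument' is the NP node built by NP → Det AP N.
Its mother is the VP built by VP → V NP.

VP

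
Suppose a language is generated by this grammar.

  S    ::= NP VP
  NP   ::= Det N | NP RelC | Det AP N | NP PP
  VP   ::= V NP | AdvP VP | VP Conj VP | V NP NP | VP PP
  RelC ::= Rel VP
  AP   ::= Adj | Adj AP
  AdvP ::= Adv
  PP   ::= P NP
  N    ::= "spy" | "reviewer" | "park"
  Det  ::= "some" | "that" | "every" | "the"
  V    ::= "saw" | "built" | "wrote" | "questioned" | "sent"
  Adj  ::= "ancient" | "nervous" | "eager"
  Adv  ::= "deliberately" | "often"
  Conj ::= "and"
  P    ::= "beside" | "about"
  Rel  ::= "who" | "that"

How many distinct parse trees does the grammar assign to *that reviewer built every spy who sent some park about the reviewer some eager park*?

4

Two of the 4 distinct bracketings:
[S [NP [Det that] [N reviewer]] [VP [V built] [NP [NP [Det every] [N spy]] [RelC [Rel who] [VP [V sent] [NP [NP [Det some] [N park]] [PP [P about] [NP [Det the] [N reviewer]]]] [NP [Det some] [AP [Adj eager]] [N park]]]]]]]
[S [NP [Det that] [N reviewer]] [VP [V built] [NP [NP [Det every] [N spy]] [RelC [Rel who] [VP [V sent] [NP [NP [Det some] [N park]] [PP [P about] [NP [Det the] [N reviewer]]]]]]] [NP [Det some] [AP [Adj eager]] [N park]]]]
The trees differ in how a recursive rule is bracketed over the same span.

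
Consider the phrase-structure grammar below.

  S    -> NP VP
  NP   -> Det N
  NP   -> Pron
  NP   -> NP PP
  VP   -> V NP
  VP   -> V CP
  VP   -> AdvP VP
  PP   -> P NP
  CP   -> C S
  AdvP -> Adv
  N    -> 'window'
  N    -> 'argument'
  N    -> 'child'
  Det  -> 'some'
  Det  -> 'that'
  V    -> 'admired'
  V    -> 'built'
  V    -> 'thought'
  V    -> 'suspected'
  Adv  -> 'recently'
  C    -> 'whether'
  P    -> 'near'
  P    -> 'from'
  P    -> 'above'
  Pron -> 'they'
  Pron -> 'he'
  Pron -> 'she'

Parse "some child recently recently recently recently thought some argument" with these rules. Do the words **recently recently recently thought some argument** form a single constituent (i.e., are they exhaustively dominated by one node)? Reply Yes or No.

Yes

[S [NP [Det some] [N child]] [VP [AdvP [Adv recently]] [VP [AdvP [Adv recently]] [VP [AdvP [Adv recently]] [VP [AdvP [Adv recently]] [VP [V thought] [NP [Det some] [N argument]]]]]]]]
The words 'recently recently recently thought some argument' are exhaustively dominated by a single VP node (built by VP → AdvP VP), so they form a constituent.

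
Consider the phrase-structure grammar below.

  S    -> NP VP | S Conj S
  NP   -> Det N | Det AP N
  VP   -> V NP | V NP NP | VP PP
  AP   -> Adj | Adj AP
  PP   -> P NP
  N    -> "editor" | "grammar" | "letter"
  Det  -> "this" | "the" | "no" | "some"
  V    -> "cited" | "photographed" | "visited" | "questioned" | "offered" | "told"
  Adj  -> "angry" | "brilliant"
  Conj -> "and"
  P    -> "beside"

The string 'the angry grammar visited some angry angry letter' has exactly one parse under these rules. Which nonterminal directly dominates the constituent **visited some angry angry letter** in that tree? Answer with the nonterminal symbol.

S
  NP
    Det: the
    AP
      Adj: angry
    N: grammar
  VP
    V: visited
    NP
      Det: some
      AP
        Adj: angry
        AP
          Adj: angry
      N: letter
The span 'visited some angry angry letter' is the VP node built by VP → V NP.
Its mother is the S built by S → NP VP.

S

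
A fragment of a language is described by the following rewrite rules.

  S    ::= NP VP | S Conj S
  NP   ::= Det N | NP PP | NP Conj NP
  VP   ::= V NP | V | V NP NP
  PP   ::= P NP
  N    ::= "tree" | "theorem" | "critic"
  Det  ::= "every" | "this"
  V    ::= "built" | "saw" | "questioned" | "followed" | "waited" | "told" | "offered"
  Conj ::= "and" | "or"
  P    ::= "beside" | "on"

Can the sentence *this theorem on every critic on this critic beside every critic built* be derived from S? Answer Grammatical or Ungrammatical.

S
  NP
    NP
      Det: this
      N: theorem
    PP
      P: on
      NP
        NP
          Det: every
          N: critic
        PP
          P: on
          NP
            NP
              Det: this
              N: critic
            PP
              P: beside
              NP
                Det: every
                N: critic
  VP
    V: built
Every word is introduced by a lexical rule and the phrasal rules combine the resulting categories into a single S.

Grammatical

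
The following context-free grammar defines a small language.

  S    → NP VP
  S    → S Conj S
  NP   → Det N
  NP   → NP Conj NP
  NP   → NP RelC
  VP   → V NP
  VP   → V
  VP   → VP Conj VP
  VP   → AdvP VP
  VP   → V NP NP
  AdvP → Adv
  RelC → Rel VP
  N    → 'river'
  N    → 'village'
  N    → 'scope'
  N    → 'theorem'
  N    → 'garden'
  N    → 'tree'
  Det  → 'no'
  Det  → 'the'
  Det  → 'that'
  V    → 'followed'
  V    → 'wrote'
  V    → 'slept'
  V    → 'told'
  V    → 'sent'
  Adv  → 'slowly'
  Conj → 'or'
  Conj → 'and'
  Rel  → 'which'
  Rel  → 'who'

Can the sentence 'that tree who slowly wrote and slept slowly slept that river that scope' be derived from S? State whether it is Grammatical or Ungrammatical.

S
  NP
    NP
      Det: that
      N: tree
    RelC
      Rel: who
      VP
        VP
          AdvP
            Adv: slowly
          VP
            V: wrote
        Conj: and
        VP
          V: slept
  VP
    AdvP
      Adv: slowly
    VP
      V: slept
      NP
        Det: that
        N: river
      NP
        Det: that
        N: scope
Each bracket corresponds to one application of a listed rule, so the string is derivable from S.

Grammatical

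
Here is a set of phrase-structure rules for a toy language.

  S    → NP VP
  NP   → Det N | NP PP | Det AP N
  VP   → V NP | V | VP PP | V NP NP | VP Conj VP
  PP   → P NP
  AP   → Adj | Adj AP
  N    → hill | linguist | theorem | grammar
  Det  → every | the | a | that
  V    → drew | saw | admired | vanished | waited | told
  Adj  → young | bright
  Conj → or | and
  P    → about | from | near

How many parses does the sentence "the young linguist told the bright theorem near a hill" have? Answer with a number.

The two bracketings:
[S [NP [Det the] [AP [Adj young]] [N linguist]] [VP [V told] [NP [NP [Det the] [AP [Adj bright]] [N theorem]] [PP [P near] [NP [Det a] [N hill]]]]]]
[S [NP [Det the] [AP [Adj young]] [N linguist]] [VP [VP [V told] [NP [Det the] [AP [Adj bright]] [N theorem]]] [PP [P near] [NP [Det a] [N hill]]]]]
The difference turns on whether NP → NP PP is used at the relevant span, versus an alternative expansion of NP.

2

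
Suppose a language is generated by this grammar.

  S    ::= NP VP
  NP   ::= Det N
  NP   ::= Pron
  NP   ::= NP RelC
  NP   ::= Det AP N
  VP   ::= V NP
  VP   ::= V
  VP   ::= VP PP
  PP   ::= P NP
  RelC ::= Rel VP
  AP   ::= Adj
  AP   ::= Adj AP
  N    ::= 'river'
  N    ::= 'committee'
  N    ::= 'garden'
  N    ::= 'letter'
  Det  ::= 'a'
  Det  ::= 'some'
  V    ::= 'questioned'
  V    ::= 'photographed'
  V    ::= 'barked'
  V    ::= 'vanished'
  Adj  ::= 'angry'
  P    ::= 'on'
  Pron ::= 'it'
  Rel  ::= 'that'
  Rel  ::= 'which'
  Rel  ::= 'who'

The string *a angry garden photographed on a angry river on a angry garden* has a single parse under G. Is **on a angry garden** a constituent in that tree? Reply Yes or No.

Yes

[S [NP [Det a] [AP [Adj angry]] [N garden]] [VP [VP [VP [V photographed]] [PP [P on] [NP [Det a] [AP [Adj angry]] [N river]]]] [PP [P on] [NP [Det a] [AP [Adj angry]] [N garden]]]]]
The words 'on a angry garden' are exhaustively dominated by a single PP node (built by PP → P NP), so they form a constituent.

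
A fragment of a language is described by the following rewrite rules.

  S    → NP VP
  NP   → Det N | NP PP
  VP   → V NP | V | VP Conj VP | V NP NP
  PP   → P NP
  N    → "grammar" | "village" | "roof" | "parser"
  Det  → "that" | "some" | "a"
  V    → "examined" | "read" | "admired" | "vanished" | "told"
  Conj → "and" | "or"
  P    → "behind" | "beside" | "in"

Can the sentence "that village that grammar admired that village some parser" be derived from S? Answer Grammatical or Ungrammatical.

Ungrammatical

For S → NP VP, the only prefix that parses as NP is 'that village', but the remainder 'that grammar admired that village some parser' is not a VP under these rules.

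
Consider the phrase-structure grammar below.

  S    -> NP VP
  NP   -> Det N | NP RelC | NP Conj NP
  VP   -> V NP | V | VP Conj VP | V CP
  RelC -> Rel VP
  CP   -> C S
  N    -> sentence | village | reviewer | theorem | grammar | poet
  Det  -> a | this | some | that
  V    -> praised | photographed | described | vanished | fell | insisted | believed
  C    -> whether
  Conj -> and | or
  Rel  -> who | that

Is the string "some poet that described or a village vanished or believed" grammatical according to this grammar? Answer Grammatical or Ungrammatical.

Grammatical

[S [NP [NP [NP [Det some] [N poet]] [RelC [Rel that] [VP [V described]]]] [Conj or] [NP [Det a] [N village]]] [VP [VP [V vanished]] [Conj or] [VP [V believed]]]]
The bracketing above is licensed at every node by one of the given productions, with S at the root.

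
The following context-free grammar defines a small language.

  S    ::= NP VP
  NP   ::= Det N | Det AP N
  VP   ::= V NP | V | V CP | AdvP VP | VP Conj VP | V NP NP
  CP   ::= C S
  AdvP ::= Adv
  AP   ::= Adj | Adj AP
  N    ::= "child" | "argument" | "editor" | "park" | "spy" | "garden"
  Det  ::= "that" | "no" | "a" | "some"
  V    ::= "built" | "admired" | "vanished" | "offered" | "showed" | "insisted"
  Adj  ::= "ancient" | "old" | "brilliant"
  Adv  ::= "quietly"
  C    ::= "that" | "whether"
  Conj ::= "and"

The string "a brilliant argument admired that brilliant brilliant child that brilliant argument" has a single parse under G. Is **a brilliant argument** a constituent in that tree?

[S [NP [Det a] [AP [Adj brilliant]] [N argument]] [VP [V admired] [NP [Det that] [AP [Adj brilliant] [AP [Adj brilliant]]] [N child]] [NP [Det that] [AP [Adj brilliant]] [N argument]]]]
The words 'a brilliant argument' are exhaustively dominated by a single NP node (built by NP → Det AP N), so they form a constituent.

Yes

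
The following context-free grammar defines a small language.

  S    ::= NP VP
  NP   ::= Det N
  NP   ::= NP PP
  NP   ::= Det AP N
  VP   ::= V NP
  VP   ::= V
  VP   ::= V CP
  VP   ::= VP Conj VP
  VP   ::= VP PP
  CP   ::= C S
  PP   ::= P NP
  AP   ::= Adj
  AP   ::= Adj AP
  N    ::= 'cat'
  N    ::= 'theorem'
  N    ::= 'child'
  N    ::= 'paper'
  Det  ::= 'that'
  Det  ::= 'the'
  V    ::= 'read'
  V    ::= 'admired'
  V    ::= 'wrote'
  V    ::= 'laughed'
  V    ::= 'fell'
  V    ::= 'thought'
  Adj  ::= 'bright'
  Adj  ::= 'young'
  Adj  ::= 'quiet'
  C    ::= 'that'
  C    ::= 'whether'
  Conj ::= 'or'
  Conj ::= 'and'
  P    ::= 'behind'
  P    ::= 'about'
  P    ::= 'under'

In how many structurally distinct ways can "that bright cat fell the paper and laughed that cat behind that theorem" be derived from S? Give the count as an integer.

3

Two of the 3 distinct bracketings:
[S [NP [Det that] [AP [Adj bright]] [N cat]] [VP [VP [V fell] [NP [Det the] [N paper]]] [Conj and] [VP [V laughed] [NP [NP [Det that] [N cat]] [PP [P behind] [NP [Det that] [N theorem]]]]]]]
[S [NP [Det that] [AP [Adj bright]] [N cat]] [VP [VP [V fell] [NP [Det the] [N paper]]] [Conj and] [VP [VP [V laughed] [NP [Det that] [N cat]]] [PP [P behind] [NP [Det that] [N theorem]]]]]]
The difference turns on whether NP → NP PP is used at the relevant span, versus an alternative expansion of NP.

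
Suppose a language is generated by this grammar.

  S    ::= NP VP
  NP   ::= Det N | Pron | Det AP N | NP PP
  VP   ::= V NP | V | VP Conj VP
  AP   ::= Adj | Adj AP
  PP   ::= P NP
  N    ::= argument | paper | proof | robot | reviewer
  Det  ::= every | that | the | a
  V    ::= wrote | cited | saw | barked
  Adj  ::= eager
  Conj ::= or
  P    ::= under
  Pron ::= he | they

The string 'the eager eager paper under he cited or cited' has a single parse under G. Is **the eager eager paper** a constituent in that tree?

[S [NP [NP [Det the] [AP [Adj eager] [AP [Adj eager]]] [N paper]] [PP [P under] [NP [Pron he]]]] [VP [VP [V cited]] [Conj or] [VP [V cited]]]]
The words 'the eager eager paper' are exhaustively dominated by a single NP node (built by NP → Det AP N), so they form a constituent.

Yes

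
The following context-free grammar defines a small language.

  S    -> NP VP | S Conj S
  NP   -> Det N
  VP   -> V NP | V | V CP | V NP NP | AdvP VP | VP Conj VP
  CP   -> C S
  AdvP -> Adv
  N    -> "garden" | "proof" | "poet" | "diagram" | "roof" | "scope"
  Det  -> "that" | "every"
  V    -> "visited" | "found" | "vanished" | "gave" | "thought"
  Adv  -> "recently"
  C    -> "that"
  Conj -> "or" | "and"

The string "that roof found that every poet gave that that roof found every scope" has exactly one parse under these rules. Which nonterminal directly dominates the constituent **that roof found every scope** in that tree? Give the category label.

CP

[S [NP [Det that] [N roof]] [VP [V found] [CP [C that] [S [NP [Det every] [N poet]] [VP [V gave] [CP [C that] [S [NP [Det that] [N roof]] [VP [V found] [NP [Det every] [N scope]]]]]]]]]]
The span 'that roof found every scope' is the S node built by S → NP VP.
Its mother is the CP built by CP → C S.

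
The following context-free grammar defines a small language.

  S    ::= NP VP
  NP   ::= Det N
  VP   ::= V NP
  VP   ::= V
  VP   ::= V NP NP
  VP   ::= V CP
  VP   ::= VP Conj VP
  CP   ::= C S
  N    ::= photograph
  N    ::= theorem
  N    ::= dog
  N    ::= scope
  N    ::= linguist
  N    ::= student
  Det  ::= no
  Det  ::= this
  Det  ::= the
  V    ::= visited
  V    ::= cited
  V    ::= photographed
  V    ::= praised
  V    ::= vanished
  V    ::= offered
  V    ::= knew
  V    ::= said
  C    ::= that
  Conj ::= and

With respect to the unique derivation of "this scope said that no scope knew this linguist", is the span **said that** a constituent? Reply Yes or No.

[S [NP [Det this] [N scope]] [VP [V said] [CP [C that] [S [NP [Det no] [N scope]] [VP [V knew] [NP [Det this] [N linguist]]]]]]]
The smallest constituent containing 'said that' is the VP spanning 'said that no scope knew this linguist'; no single node in the tree dominates exactly the given words.

No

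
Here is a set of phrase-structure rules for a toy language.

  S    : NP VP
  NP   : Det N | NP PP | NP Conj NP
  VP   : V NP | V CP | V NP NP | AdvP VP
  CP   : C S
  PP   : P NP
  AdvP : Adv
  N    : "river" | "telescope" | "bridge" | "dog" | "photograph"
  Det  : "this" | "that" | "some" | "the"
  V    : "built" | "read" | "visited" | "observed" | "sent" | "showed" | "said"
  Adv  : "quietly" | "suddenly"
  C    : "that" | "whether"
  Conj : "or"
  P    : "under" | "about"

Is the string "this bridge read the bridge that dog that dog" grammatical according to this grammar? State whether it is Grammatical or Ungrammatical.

For S → NP VP, the only prefix that parses as NP is 'this bridge', but the remainder 'read the bridge that dog that dog' is not a VP under these rules.

Ungrammatical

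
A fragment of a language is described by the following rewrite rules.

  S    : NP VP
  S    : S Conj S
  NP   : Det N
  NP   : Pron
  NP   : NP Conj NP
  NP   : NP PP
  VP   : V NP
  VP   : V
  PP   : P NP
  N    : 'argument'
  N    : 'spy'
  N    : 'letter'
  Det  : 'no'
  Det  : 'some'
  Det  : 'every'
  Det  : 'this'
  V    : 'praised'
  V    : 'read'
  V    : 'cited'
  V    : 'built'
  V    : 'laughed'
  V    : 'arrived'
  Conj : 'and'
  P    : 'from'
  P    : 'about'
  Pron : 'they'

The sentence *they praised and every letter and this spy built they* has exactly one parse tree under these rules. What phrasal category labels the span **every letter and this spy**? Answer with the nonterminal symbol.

S
  S
    NP
      Pron: they
    VP
      V: praised
  Conj: and
  S
    NP
      NP
        Det: every
        N: letter
      Conj: and
      NP
        Det: this
        N: spy
    VP
      V: built
      NP
        Pron: they
The span 'every letter and this spy' is the NP node built by NP → NP Conj NP.

NP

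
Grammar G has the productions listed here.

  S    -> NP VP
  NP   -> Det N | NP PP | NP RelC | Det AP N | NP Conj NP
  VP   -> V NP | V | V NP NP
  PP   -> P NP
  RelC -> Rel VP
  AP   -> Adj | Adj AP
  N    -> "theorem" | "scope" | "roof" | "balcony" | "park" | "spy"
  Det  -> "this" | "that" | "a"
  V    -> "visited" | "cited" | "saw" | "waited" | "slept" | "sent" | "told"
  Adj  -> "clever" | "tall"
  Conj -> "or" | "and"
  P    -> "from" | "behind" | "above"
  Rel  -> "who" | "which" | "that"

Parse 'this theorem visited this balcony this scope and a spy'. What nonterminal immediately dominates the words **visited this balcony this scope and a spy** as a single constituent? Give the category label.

VP

[S [NP [Det this] [N theorem]] [VP [V visited] [NP [Det this] [N balcony]] [NP [NP [Det this] [N scope]] [Conj and] [NP [Det a] [N spy]]]]]
The span 'visited this balcony this scope and a spy' is the VP node built by VP → V NP NP.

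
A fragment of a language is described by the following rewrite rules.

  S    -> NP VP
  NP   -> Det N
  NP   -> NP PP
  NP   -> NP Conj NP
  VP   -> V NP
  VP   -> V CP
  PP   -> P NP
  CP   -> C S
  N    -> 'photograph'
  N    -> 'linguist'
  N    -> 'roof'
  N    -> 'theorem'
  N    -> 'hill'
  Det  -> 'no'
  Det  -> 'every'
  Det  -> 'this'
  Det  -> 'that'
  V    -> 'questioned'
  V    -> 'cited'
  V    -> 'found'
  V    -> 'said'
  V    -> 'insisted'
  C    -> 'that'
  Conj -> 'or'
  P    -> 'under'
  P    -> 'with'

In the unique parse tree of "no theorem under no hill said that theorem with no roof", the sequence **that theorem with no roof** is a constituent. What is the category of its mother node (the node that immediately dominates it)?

S
  NP
    NP
      Det: no
      N: theorem
    PP
      P: under
      NP
        Det: no
        N: hill
  VP
    V: said
    NP
      NP
        Det: that
        N: theorem
      PP
        P: with
        NP
          Det: no
          N: roof
The span 'that theorem with no roof' is the NP node built by NP → NP PP.
Its mother is the VP built by VP → V NP.

VP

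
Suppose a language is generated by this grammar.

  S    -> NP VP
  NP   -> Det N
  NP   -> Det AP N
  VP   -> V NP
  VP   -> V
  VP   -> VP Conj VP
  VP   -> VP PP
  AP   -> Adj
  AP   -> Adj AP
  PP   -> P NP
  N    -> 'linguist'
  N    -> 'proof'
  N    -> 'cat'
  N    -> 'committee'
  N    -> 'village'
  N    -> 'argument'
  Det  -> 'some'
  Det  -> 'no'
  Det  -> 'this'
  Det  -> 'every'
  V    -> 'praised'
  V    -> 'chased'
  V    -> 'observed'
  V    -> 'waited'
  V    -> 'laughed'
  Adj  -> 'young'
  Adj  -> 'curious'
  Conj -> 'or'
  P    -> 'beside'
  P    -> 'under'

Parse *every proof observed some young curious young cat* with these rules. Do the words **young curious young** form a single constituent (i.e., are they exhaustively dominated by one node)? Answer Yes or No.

Yes

[S [NP [Det every] [N proof]] [VP [V observed] [NP [Det some] [AP [Adj young] [AP [Adj curious] [AP [Adj young]]]] [N cat]]]]
The words 'young curious young' are exhaustively dominated by a single AP node (built by AP → Adj AP), so they form a constituent.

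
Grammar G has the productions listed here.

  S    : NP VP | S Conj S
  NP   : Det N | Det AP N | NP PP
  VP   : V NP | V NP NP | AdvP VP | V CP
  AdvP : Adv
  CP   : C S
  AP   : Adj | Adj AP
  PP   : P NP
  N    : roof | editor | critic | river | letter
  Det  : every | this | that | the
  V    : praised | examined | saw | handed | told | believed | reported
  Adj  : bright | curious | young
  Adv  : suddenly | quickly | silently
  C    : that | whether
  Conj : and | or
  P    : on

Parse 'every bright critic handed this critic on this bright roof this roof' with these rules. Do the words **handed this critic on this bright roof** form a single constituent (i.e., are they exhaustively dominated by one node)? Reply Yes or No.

No

[S [NP [Det every] [AP [Adj bright]] [N critic]] [VP [V handed] [NP [NP [Det this] [N critic]] [PP [P on] [NP [Det this] [AP [Adj bright]] [N roof]]]] [NP [Det this] [N roof]]]]
The smallest constituent containing 'handed this critic on this bright roof' is the VP spanning 'handed this critic on this bright roof this roof'; no single node in the tree dominates exactly the given words.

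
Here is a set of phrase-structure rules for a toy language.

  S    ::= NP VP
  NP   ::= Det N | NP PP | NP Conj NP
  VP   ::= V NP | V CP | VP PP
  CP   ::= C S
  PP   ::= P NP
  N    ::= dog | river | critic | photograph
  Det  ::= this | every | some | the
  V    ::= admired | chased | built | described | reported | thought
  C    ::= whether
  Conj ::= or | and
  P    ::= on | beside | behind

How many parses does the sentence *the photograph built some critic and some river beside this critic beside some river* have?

Two of the 9 distinct bracketings:
[S [NP [Det the] [N photograph]] [VP [V built] [NP [NP [NP [Det some] [N critic]] [Conj and] [NP [Det some] [N river]]] [PP [P beside] [NP [NP [Det this] [N critic]] [PP [P beside] [NP [Det some] [N river]]]]]]]]
[S [NP [Det the] [N photograph]] [VP [V built] [NP [NP [NP [NP [Det some] [N critic]] [Conj and] [NP [Det some] [N river]]] [PP [P beside] [NP [Det this] [N critic]]]] [PP [P beside] [NP [Det some] [N river]]]]]]
The trees differ in how a recursive rule is bracketed over the same span.

9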